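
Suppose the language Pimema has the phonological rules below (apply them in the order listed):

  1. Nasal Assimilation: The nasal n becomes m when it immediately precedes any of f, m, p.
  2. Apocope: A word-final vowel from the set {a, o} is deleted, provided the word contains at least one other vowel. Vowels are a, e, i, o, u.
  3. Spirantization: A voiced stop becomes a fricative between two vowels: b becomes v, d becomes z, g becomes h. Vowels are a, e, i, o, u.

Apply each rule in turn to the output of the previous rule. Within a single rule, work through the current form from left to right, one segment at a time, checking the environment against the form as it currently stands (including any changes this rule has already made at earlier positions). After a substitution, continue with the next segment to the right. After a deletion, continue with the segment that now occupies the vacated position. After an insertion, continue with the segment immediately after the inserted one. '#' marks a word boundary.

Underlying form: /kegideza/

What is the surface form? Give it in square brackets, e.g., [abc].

[kehizez]

1 Nasal Assimilation: no change — [kegideza]
2 Apocope: [kegideza] → [kegidez]
3 Spirantization: [kegidez] → [kehizez]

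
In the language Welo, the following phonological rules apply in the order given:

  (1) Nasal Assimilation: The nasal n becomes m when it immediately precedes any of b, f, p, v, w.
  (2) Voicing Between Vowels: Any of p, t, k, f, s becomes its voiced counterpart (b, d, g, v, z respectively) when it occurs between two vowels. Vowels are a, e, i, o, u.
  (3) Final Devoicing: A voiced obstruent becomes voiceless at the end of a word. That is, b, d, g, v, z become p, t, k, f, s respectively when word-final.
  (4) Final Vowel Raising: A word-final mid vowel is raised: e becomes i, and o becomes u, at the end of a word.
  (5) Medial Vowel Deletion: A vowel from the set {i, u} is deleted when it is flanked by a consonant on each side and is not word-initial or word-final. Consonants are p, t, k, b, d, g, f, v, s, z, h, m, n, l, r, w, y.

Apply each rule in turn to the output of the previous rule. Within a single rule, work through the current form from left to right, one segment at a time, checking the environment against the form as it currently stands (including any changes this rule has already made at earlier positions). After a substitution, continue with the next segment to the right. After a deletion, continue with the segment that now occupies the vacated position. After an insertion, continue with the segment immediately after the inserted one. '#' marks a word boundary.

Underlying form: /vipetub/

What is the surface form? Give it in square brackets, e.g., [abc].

(1) Nasal Assimilation: no change — [vipetub]
(2) Voicing Between Vowels: [vipetub] → [vibedub]
(3) Final Devoicing: [vibedub] → [vibedup]
(4) Final Vowel Raising: no change — [vibedup]
(5) Medial Vowel Deletion: [vibedup] → [vbedp]

[vbedp]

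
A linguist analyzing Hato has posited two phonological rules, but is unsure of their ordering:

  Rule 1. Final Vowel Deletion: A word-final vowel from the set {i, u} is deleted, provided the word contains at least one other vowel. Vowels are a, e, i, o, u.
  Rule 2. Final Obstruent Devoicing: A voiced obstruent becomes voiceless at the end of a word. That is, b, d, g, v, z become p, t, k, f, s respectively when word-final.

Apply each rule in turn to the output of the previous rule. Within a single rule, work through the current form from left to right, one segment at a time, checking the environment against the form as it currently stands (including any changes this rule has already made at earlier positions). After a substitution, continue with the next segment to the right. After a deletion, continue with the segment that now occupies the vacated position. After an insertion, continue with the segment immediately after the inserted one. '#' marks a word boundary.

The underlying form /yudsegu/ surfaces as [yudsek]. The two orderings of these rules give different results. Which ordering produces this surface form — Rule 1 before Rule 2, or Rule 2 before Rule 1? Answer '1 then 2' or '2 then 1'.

1 then 2

Order 1 then 2:
  1 Final Vowel Deletion: [yudsegu] → [yudseg]
  2 Final Obstruent Devoicing: [yudseg] → [yudsek]
  result: [yudsek]
Order 2 then 1:
  2 Final Obstruent Devoicing: no change — [yudsegu]
  1 Final Vowel Deletion: [yudsegu] → [yudseg]
  result: [yudseg]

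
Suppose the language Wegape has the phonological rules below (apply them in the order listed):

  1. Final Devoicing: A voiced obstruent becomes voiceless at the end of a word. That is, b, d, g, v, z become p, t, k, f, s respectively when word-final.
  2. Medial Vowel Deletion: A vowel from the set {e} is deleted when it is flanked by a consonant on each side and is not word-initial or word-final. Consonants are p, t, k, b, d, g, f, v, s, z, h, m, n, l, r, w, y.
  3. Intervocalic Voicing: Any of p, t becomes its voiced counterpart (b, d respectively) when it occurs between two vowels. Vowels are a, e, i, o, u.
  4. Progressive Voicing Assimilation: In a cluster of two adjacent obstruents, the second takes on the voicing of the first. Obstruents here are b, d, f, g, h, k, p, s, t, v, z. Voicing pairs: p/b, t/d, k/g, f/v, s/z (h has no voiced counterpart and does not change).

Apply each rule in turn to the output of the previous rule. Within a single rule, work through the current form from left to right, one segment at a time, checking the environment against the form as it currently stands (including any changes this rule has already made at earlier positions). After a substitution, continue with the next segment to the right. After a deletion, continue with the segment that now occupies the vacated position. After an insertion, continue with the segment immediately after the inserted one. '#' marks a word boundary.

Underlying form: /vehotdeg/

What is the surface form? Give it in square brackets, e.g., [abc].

[vhottk]

1 Final Devoicing: [vehotdeg] → [vehotdek]
2 Medial Vowel Deletion: [vehotdek] → [vhotdk]
3 Intervocalic Voicing: no change — [vhotdk]
4 Progressive Voicing Assimilation: [vhotdk] → [vhottk]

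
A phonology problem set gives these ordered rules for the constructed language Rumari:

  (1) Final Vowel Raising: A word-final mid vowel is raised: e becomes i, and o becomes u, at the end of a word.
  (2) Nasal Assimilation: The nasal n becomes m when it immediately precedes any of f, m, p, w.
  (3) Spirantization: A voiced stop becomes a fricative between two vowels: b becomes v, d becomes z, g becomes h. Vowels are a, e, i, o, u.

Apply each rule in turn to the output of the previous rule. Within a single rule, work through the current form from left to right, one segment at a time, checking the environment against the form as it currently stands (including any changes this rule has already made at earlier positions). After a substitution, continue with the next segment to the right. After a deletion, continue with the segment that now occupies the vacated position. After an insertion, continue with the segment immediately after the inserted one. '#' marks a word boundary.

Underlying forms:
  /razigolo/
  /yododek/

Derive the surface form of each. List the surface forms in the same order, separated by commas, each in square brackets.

[raziholu], [yozozek]

/razigolo/:
  (1) Final Vowel Raising: [razigolo] → [razigolu]
  (2) Nasal Assimilation: no change — [razigolu]
  (3) Spirantization: [razigolu] → [raziholu]
/yododek/:
  (1) Final Vowel Raising: no change — [yododek]
  (2) Nasal Assimilation: no change — [yododek]
  (3) Spirantization: [yododek] → [yozozek]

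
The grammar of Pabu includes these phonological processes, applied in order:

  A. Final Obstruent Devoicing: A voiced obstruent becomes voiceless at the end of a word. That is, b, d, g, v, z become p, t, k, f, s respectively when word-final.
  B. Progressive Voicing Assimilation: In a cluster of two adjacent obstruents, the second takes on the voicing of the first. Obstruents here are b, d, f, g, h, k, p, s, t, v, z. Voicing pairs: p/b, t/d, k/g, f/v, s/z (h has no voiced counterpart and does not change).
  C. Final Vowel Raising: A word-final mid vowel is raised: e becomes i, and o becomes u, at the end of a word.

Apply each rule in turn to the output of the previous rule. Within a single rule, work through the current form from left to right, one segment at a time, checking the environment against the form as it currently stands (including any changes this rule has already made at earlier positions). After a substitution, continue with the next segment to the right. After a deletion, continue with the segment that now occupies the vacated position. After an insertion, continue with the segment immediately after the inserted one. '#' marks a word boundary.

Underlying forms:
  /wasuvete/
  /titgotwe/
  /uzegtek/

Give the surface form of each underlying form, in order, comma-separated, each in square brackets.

/wasuvete/:
  A Final Obstruent Devoicing: no change — [wasuvete]
  B Progressive Voicing Assimilation: no change — [wasuvete]
  C Final Vowel Raising: [wasuvete] → [wasuveti]
/titgotwe/:
  A Final Obstruent Devoicing: no change — [titgotwe]
  B Progressive Voicing Assimilation: [titgotwe] → [titkotwe]
  C Final Vowel Raising: [titkotwe] → [titkotwi]
/uzegtek/:
  A Final Obstruent Devoicing: no change — [uzegtek]
  B Progressive Voicing Assimilation: [uzegtek] → [uzegdek]
  C Final Vowel Raising: no change — [uzegdek]

[wasuveti], [titkotwi], [uzegdek]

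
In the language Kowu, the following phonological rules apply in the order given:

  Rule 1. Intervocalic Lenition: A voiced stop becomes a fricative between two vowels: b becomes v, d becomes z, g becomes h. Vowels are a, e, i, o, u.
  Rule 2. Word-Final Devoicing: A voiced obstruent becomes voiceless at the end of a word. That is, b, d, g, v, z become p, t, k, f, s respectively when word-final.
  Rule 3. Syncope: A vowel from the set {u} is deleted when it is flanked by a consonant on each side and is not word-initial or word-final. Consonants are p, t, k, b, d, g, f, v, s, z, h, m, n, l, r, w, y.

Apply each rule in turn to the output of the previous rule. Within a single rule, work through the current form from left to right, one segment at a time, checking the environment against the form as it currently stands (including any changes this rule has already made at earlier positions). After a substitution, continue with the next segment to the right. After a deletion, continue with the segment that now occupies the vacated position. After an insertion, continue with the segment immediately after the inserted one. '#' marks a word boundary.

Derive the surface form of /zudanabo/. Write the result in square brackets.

[zzanavo]

Rule 1 Intervocalic Lenition: [zudanabo] → [zuzanavo]
Rule 2 Word-Final Devoicing: no change — [zuzanavo]
Rule 3 Syncope: [zuzanavo] → [zzanavo]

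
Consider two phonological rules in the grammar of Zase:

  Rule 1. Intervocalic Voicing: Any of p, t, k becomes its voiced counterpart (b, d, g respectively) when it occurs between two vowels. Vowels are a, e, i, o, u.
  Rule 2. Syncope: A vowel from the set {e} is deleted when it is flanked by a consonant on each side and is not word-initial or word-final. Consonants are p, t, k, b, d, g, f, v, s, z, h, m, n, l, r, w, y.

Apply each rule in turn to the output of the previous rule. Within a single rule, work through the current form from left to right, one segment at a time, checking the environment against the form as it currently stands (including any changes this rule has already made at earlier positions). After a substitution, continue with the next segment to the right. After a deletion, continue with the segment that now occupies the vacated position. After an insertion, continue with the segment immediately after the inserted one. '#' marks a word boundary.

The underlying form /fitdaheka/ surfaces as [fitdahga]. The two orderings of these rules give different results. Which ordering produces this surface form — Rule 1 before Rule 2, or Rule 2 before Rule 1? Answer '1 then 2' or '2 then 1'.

Order 1 then 2:
  1 Intervocalic Voicing: [fitdaheka] → [fitdahega]
  2 Syncope: [fitdahega] → [fitdahga]
  result: [fitdahga]
Order 2 then 1:
  2 Syncope: [fitdaheka] → [fitdahka]
  1 Intervocalic Voicing: no change — [fitdahka]
  result: [fitdahka]

1 then 2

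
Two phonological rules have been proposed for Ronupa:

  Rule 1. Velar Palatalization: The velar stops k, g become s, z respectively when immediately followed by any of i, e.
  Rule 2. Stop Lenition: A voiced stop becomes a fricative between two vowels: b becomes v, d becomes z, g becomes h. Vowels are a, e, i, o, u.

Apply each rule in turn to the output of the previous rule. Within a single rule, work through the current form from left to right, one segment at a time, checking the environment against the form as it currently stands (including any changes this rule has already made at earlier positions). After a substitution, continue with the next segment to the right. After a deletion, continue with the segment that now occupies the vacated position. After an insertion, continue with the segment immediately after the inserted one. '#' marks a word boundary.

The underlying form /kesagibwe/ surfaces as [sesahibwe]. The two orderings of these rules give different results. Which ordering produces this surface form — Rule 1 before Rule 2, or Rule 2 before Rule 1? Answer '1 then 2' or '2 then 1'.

Order 1 then 2:
  1 Velar Palatalization: [kesagibwe] → [sesazibwe]
  2 Stop Lenition: no change — [sesazibwe]
  result: [sesazibwe]
Order 2 then 1:
  2 Stop Lenition: [kesagibwe] → [kesahibwe]
  1 Velar Palatalization: [kesahibwe] → [sesahibwe]
  result: [sesahibwe]

2 then 1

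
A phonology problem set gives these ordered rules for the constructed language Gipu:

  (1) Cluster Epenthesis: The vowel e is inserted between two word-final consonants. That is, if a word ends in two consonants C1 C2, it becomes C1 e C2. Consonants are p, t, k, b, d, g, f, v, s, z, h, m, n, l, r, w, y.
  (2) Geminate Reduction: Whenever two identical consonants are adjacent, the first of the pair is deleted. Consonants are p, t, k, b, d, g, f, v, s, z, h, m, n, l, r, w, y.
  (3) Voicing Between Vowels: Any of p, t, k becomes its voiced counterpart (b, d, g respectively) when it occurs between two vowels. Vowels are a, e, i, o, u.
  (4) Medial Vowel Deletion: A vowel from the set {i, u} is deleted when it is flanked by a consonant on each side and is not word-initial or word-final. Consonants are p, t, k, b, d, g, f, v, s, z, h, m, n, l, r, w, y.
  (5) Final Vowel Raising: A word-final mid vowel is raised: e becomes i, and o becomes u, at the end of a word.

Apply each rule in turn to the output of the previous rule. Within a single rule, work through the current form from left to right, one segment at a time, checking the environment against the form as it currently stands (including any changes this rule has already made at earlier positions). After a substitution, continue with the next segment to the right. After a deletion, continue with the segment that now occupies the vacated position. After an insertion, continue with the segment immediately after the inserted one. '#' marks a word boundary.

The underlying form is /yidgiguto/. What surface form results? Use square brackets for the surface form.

[ydggdu]

(1) Cluster Epenthesis: no change — [yidgiguto]
(2) Geminate Reduction: no change — [yidgiguto]
(3) Voicing Between Vowels: [yidgiguto] → [yidgigudo]
(4) Medial Vowel Deletion: [yidgigudo] → [ydggdo]
(5) Final Vowel Raising: [ydggdo] → [ydggdu]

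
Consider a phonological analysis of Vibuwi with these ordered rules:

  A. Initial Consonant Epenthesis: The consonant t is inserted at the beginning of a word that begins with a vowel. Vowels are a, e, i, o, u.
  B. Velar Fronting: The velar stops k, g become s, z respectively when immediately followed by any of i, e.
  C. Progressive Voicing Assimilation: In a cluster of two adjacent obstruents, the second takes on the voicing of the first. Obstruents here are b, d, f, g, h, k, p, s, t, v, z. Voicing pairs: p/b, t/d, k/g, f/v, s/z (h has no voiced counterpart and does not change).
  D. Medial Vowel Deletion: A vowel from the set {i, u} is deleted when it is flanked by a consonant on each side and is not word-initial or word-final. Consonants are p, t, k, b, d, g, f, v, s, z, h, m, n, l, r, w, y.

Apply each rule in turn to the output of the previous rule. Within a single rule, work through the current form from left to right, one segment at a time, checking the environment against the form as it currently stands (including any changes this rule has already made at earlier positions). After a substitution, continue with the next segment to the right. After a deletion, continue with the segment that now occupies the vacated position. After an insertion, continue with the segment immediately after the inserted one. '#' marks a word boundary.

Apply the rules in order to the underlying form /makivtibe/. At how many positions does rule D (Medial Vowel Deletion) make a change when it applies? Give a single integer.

2

A Initial Consonant Epenthesis: no change — [makivtibe]
B Velar Fronting: [makivtibe] → [masivtibe]
C Progressive Voicing Assimilation: [masivtibe] → [masivdibe]
D Medial Vowel Deletion: [masivdibe] → [masvdbe]
Rule D changed 2 position(s).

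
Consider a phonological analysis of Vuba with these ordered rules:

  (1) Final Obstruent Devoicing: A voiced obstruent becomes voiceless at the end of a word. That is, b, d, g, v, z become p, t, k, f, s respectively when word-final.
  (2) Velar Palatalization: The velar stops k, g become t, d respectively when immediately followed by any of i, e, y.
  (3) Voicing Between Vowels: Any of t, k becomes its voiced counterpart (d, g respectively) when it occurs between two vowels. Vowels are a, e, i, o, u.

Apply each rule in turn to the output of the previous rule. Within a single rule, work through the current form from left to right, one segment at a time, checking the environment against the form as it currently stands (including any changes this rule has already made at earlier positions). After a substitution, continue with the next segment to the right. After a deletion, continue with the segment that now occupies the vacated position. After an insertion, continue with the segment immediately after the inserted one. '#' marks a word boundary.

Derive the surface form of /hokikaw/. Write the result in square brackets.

(1) Final Obstruent Devoicing: no change — [hokikaw]
(2) Velar Palatalization: [hokikaw] → [hotikaw]
(3) Voicing Between Vowels: [hotikaw] → [hodigaw]

[hodigaw]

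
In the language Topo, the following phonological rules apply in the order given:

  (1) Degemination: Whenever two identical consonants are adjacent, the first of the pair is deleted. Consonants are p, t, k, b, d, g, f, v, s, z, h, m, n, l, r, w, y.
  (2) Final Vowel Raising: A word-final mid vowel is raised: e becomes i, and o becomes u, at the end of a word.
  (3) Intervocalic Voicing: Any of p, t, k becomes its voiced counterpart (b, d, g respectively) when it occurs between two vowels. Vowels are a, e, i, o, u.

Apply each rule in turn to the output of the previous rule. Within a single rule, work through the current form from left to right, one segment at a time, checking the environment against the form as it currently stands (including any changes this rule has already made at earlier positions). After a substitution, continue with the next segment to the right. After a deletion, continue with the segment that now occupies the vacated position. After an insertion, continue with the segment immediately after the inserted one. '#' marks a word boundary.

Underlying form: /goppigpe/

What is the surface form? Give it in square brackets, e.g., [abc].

[gobigpi]

(1) Degemination: [goppigpe] → [gopigpe]
(2) Final Vowel Raising: [gopigpe] → [gopigpi]
(3) Intervocalic Voicing: [gopigpi] → [gobigpi]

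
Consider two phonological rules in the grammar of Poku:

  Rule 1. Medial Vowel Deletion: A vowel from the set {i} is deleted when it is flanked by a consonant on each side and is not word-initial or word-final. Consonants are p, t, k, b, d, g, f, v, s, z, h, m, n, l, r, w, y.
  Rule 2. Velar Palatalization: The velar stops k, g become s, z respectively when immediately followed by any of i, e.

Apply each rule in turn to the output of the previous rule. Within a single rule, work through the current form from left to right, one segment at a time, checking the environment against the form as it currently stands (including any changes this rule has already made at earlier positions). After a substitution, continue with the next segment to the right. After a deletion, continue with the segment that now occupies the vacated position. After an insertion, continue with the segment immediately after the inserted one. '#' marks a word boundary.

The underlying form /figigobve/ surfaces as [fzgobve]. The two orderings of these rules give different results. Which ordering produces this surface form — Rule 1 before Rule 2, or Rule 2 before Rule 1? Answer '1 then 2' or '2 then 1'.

2 then 1

Order 1 then 2:
  1 Medial Vowel Deletion: [figigobve] → [fggobve]
  2 Velar Palatalization: no change — [fggobve]
  result: [fggobve]
Order 2 then 1:
  2 Velar Palatalization: [figigobve] → [fizigobve]
  1 Medial Vowel Deletion: [fizigobve] → [fzgobve]
  result: [fzgobve]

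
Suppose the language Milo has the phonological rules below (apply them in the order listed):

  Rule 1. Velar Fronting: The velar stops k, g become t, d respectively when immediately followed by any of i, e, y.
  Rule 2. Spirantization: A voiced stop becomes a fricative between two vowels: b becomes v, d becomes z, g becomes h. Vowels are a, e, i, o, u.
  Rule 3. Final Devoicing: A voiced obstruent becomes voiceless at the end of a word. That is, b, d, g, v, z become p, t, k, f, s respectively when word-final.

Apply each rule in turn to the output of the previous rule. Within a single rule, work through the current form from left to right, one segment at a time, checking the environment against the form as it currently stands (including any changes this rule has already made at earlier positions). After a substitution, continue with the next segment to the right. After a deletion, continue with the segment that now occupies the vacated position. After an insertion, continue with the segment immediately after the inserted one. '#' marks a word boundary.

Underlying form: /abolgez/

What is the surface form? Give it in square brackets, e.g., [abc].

[avoldes]

Rule 1 Velar Fronting: [abolgez] → [aboldez]
Rule 2 Spirantization: [aboldez] → [avoldez]
Rule 3 Final Devoicing: [avoldez] → [avoldes]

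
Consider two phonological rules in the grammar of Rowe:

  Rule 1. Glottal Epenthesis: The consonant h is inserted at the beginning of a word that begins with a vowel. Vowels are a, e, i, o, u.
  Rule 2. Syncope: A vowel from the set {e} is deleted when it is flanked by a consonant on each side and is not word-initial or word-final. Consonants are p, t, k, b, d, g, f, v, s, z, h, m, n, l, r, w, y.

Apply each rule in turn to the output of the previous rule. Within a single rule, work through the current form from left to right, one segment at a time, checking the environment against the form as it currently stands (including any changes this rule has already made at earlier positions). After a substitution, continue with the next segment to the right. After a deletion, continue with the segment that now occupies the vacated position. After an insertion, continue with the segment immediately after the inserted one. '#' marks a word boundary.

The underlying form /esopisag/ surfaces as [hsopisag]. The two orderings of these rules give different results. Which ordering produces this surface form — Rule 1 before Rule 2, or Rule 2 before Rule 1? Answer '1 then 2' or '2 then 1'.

Order 1 then 2:
  1 Glottal Epenthesis: [esopisag] → [hesopisag]
  2 Syncope: [hesopisag] → [hsopisag]
  result: [hsopisag]
Order 2 then 1:
  2 Syncope: no change — [esopisag]
  1 Glottal Epenthesis: [esopisag] → [hesopisag]
  result: [hesopisag]

1 then 2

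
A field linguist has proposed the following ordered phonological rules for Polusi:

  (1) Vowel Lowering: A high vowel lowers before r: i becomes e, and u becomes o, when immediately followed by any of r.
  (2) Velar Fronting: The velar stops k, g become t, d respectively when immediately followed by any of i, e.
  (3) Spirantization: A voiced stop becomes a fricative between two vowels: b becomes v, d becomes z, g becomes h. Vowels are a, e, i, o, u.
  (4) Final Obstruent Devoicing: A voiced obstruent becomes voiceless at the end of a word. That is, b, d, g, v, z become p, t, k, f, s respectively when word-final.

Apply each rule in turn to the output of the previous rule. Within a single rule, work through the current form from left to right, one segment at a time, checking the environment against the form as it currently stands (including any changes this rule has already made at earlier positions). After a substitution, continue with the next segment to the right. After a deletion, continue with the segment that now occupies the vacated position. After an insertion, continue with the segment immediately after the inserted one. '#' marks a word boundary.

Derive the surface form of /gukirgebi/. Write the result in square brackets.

(1) Vowel Lowering: [gukirgebi] → [gukergebi]
(2) Velar Fronting: [gukergebi] → [guterdebi]
(3) Spirantization: [guterdebi] → [guterdevi]
(4) Final Obstruent Devoicing: no change — [guterdevi]

[guterdevi]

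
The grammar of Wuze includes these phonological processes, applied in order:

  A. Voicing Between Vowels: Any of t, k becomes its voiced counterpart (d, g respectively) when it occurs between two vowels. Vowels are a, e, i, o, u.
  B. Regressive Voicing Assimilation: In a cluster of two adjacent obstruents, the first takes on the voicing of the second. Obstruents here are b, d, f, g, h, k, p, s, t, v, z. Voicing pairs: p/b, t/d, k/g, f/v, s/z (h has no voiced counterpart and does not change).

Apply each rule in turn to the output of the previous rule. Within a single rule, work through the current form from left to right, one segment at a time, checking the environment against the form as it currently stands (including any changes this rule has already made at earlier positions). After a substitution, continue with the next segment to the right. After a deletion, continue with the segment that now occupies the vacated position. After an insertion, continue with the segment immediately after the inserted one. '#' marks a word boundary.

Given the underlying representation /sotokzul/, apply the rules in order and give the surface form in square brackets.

[sodogzul]

A Voicing Between Vowels: [sotokzul] → [sodokzul]
B Regressive Voicing Assimilation: [sodokzul] → [sodogzul]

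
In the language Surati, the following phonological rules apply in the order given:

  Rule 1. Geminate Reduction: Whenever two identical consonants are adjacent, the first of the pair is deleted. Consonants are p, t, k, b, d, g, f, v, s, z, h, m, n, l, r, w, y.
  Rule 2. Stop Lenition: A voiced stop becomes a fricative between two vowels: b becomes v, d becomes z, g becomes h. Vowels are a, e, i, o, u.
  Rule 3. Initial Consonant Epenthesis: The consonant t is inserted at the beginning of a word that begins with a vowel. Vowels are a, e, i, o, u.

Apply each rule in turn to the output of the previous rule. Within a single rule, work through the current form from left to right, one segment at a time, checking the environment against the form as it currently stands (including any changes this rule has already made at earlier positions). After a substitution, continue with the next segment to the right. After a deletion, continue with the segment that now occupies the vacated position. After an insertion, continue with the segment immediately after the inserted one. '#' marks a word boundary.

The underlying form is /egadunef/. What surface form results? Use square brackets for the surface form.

Rule 1 Geminate Reduction: no change — [egadunef]
Rule 2 Stop Lenition: [egadunef] → [ehazunef]
Rule 3 Initial Consonant Epenthesis: [ehazunef] → [tehazunef]

[tehazunef]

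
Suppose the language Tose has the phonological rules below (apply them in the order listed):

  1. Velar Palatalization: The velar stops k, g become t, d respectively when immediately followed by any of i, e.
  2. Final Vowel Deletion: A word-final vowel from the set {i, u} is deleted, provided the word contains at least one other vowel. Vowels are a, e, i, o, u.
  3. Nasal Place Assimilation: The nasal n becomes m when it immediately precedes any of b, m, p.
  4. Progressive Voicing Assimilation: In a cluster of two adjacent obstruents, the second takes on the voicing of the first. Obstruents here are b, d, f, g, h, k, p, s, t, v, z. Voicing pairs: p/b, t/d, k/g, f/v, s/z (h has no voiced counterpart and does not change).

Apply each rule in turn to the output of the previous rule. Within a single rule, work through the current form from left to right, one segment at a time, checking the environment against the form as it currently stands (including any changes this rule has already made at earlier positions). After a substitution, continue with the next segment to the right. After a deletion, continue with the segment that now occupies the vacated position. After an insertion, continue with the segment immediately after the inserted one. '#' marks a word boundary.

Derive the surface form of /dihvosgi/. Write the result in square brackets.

[dihfost]

1 Velar Palatalization: [dihvosgi] → [dihvosdi]
2 Final Vowel Deletion: [dihvosdi] → [dihvosd]
3 Nasal Place Assimilation: no change — [dihvosd]
4 Progressive Voicing Assimilation: [dihvosd] → [dihfost]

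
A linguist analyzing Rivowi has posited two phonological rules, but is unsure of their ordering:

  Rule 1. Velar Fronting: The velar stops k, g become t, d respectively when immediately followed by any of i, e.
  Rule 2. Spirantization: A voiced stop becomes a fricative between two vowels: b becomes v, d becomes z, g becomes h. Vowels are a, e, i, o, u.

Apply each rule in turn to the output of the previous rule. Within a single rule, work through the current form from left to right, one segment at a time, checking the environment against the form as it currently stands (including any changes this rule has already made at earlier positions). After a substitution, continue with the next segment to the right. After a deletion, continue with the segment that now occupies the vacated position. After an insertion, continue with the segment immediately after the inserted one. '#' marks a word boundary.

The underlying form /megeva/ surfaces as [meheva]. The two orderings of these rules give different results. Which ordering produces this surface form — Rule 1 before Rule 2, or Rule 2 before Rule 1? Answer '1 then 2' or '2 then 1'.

Order 1 then 2:
  1 Velar Fronting: [megeva] → [medeva]
  2 Spirantization: [medeva] → [mezeva]
  result: [mezeva]
Order 2 then 1:
  2 Spirantization: [megeva] → [meheva]
  1 Velar Fronting: no change — [meheva]
  result: [meheva]

2 then 1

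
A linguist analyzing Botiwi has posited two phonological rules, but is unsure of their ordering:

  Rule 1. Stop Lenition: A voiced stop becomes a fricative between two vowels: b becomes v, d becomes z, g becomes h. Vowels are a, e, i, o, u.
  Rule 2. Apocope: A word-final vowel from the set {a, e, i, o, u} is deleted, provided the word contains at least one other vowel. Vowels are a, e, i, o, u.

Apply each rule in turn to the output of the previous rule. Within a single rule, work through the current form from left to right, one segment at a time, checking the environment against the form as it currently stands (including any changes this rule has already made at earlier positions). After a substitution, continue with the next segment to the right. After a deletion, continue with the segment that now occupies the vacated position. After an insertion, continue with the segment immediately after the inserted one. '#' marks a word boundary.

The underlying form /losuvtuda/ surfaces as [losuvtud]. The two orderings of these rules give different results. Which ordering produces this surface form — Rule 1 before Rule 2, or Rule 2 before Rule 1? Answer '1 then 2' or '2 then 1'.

Order 1 then 2:
  1 Stop Lenition: [losuvtuda] → [losuvtuza]
  2 Apocope: [losuvtuza] → [losuvtuz]
  result: [losuvtuz]
Order 2 then 1:
  2 Apocope: [losuvtuda] → [losuvtud]
  1 Stop Lenition: no change — [losuvtud]
  result: [losuvtud]

2 then 1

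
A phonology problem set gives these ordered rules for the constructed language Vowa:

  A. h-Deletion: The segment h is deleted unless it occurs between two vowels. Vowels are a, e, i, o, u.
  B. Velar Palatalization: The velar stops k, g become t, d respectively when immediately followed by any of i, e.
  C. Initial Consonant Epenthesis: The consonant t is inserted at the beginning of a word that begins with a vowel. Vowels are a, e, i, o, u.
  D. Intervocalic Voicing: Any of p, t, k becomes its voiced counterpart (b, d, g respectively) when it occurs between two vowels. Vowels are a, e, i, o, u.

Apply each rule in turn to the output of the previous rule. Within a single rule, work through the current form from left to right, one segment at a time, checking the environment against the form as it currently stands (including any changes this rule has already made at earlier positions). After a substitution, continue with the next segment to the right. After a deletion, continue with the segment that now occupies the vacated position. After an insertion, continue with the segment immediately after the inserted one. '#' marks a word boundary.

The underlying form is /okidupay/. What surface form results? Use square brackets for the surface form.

[todidubay]

A h-Deletion: no change — [okidupay]
B Velar Palatalization: [okidupay] → [otidupay]
C Initial Consonant Epenthesis: [otidupay] → [totidupay]
D Intervocalic Voicing: [totidupay] → [todidubay]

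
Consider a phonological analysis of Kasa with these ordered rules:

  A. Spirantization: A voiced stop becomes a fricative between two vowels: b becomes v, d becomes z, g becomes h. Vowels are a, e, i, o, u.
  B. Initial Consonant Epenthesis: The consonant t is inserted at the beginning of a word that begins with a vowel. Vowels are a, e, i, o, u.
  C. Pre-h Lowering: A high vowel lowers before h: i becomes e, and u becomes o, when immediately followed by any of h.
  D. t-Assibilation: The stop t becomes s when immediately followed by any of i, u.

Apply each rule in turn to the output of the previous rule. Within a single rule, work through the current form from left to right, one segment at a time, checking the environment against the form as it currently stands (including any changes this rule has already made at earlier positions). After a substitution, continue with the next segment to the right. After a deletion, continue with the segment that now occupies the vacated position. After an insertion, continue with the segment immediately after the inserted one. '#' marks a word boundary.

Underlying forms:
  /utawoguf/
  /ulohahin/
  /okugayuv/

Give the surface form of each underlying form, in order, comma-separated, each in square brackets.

[sutawohuf], [sulohahin], [tokohayuv]

/utawoguf/:
  A Spirantization: [utawoguf] → [utawohuf]
  B Initial Consonant Epenthesis: [utawohuf] → [tutawohuf]
  C Pre-h Lowering: no change — [tutawohuf]
  D t-Assibilation: [tutawohuf] → [sutawohuf]
/ulohahin/:
  A Spirantization: no change — [ulohahin]
  B Initial Consonant Epenthesis: [ulohahin] → [tulohahin]
  C Pre-h Lowering: no change — [tulohahin]
  D t-Assibilation: [tulohahin] → [sulohahin]
/okugayuv/:
  A Spirantization: [okugayuv] → [okuhayuv]
  B Initial Consonant Epenthesis: [okuhayuv] → [tokuhayuv]
  C Pre-h Lowering: [tokuhayuv] → [tokohayuv]
  D t-Assibilation: no change — [tokohayuv]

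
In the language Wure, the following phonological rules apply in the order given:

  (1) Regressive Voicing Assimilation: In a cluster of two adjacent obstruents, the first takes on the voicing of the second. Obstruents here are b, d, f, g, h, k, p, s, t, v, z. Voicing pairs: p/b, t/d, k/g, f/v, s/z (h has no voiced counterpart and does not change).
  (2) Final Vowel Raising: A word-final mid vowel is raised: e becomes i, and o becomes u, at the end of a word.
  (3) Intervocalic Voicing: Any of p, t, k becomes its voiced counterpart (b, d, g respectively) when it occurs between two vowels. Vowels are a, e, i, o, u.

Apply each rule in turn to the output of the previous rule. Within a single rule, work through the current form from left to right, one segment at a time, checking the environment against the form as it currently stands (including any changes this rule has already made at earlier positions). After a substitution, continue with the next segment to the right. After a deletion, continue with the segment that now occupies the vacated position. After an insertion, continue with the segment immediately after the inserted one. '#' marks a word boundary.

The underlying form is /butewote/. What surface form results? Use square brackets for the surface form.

(1) Regressive Voicing Assimilation: no change — [butewote]
(2) Final Vowel Raising: [butewote] → [butewoti]
(3) Intervocalic Voicing: [butewoti] → [budewodi]

[budewodi]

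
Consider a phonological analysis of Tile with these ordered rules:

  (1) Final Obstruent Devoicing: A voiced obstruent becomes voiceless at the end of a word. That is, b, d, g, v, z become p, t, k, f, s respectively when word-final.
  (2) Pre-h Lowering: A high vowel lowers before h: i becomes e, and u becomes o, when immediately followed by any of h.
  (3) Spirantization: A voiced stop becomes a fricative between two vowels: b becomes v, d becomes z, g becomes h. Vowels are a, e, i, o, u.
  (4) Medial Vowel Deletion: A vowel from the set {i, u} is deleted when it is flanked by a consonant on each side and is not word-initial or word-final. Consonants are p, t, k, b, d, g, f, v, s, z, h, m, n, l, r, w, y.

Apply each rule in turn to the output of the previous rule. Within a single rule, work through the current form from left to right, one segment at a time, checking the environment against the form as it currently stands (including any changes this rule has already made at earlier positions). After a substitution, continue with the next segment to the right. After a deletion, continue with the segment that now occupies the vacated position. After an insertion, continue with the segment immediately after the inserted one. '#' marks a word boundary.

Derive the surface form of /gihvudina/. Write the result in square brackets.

(1) Final Obstruent Devoicing: no change — [gihvudina]
(2) Pre-h Lowering: [gihvudina] → [gehvudina]
(3) Spirantization: [gehvudina] → [gehvuzina]
(4) Medial Vowel Deletion: [gehvuzina] → [gehvzna]

[gehvzna]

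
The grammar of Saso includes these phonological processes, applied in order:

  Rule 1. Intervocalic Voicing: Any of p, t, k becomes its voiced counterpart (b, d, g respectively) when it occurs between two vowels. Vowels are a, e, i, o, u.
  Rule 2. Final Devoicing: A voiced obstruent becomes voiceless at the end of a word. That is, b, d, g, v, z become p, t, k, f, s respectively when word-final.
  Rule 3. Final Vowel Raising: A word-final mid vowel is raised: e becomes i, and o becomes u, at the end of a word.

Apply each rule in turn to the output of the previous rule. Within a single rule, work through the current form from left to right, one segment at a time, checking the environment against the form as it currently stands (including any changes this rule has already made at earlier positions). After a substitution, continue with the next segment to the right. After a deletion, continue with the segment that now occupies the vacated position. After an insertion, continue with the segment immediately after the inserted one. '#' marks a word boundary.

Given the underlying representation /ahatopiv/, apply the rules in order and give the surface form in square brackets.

[ahadobif]

Rule 1 Intervocalic Voicing: [ahatopiv] → [ahadobiv]
Rule 2 Final Devoicing: [ahadobiv] → [ahadobif]
Rule 3 Final Vowel Raising: no change — [ahadobif]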